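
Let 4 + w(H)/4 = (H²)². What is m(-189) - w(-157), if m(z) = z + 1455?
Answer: -2430291522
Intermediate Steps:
m(z) = 1455 + z
w(H) = -16 + 4*H⁴ (w(H) = -16 + 4*(H²)² = -16 + 4*H⁴)
m(-189) - w(-157) = (1455 - 189) - (-16 + 4*(-157)⁴) = 1266 - (-16 + 4*607573201) = 1266 - (-16 + 2430292804) = 1266 - 1*2430292788 = 1266 - 2430292788 = -2430291522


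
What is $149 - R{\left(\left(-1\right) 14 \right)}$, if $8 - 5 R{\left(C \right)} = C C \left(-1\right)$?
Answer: $\frac{541}{5} \approx 108.2$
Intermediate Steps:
$R{\left(C \right)} = \frac{8}{5} + \frac{C^{2}}{5}$ ($R{\left(C \right)} = \frac{8}{5} - \frac{C C \left(-1\right)}{5} = \frac{8}{5} - \frac{C^{2} \left(-1\right)}{5} = \frac{8}{5} - \frac{\left(-1\right) C^{2}}{5} = \frac{8}{5} + \frac{C^{2}}{5}$)
$149 - R{\left(\left(-1\right) 14 \right)} = 149 - \left(\frac{8}{5} + \frac{\left(\left(-1\right) 14\right)^{2}}{5}\right) = 149 - \left(\frac{8}{5} + \frac{\left(-14\right)^{2}}{5}\right) = 149 - \left(\frac{8}{5} + \frac{1}{5} \cdot 196\right) = 149 - \left(\frac{8}{5} + \frac{196}{5}\right) = 149 - \frac{204}{5} = \frac{541}{5}$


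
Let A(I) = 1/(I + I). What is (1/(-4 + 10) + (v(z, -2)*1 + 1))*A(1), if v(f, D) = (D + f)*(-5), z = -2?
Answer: 127/12 ≈ 10.583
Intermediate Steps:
A(I) = 1/(2*I)
v(f, D) = -5*D - 5*f
(1/(-4 + 10) + (v(z, -2)*1 + 1))*A(1) = (1/(-4 + 10) + ((-5*(-2) - 5*(-2))*1 + 1))*((1/2)/1) = (1/6 + ((10 + 10)*1 + 1))*((1/2)*1) = (1/6 + (20*1 + 1))*(1/2) = (1/6 + (20 + 1))*(1/2) = (1/6 + 21)*(1/2) = (127/6)*(1/2) = 127/12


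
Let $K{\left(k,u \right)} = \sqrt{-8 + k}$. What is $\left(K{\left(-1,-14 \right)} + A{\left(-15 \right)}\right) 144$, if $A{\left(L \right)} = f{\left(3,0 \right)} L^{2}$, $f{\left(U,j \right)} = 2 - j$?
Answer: $64800 + 432 i \approx 64800.0 + 432.0 i$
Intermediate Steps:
$A{\left(L \right)} = 2 L^{2}$ ($A{\left(L \right)} = \left(2 - 0\right) L^{2} = \left(2 + 0\right) L^{2} = 2 L^{2}$)
$\left(K{\left(-1,-14 \right)} + A{\left(-15 \right)}\right) 144 = \left(\sqrt{-8 - 1} + 2 \left(-15\right)^{2}\right) 144 = \left(\sqrt{-9} + 2 \cdot 225\right) 144 = \left(3 i + 450\right) 144 = \left(450 + 3 i\right) 144 = 64800 + 432 i$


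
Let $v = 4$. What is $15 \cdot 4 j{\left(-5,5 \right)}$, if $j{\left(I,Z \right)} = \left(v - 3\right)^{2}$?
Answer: $60$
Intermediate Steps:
$j{\left(I,Z \right)} = 1$ ($j{\left(I,Z \right)} = \left(4 - 3\right)^{2} = 1^{2} = 1$)
$15 \cdot 4 j{\left(-5,5 \right)} = 15 \cdot 4 \cdot 1 = 60 \cdot 1 = 60$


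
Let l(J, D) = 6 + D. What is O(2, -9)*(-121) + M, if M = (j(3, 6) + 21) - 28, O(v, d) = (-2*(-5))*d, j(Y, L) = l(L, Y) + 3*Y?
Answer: 10901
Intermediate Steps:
j(Y, L) = 6 + 4*Y (j(Y, L) = (6 + Y) + 3*Y = 6 + 4*Y)
O(v, d) = 10*d
M = 11 (M = ((6 + 4*3) + 21) - 28 = ((6 + 12) + 21) - 28 = (18 + 21) - 28 = 39 - 28 = 11)
O(2, -9)*(-121) + M = (10*(-9))*(-121) + 11 = -90*(-121) + 11 = 10890 + 11 = 10901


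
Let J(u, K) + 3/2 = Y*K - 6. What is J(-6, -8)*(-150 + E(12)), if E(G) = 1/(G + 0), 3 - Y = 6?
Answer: -19789/8 ≈ -2473.6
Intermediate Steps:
Y = -3 (Y = 3 - 1*6 = 3 - 6 = -3)
J(u, K) = -15/2 - 3*K (J(u, K) = -3/2 + (-3*K - 6) = -3/2 + (-6 - 3*K) = -15/2 - 3*K)
E(G) = 1/G
J(-6, -8)*(-150 + E(12)) = (-15/2 - 3*(-8))*(-150 + 1/12) = (-15/2 + 24)*(-150 + 1/12) = (33/2)*(-1799/12) = -19789/8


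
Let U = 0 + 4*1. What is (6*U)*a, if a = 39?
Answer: 936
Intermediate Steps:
U = 4 (U = 0 + 4 = 4)
(6*U)*a = (6*4)*39 = 24*39 = 936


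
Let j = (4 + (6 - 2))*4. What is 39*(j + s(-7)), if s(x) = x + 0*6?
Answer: 975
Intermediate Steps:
j = 32 (j = (4 + 4)*4 = 8*4 = 32)
s(x) = x (s(x) = x + 0 = x)
39*(j + s(-7)) = 39*(32 - 7) = 39*25 = 975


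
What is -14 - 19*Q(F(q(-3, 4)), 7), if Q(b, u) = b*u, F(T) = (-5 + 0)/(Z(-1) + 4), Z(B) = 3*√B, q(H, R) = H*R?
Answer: 462/5 - 399*I/5 ≈ 92.4 - 79.8*I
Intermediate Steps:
F(T) = -(4 - 3*I)/5 (F(T) = (-5 + 0)/(3*√(-1) + 4) = -5/(3*I + 4) = -5*(4 - 3*I)/25 = -(4 - 3*I)/5)
-14 - 19*Q(F(q(-3, 4)), 7) = -14 - 19*(-⅘ + 3*I/5)*7 = -14 - 19*(-28/5 + 21*I/5) = -14 + (532/5 - 399*I/5) = 462/5 - 399*I/5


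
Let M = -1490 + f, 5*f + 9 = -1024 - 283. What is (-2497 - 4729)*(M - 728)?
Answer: 89645756/5 ≈ 1.7929e+7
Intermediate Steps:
f = -1316/5 (f = -9/5 + (-1024 - 283)/5 = -9/5 + (1/5)*(-1307) = -9/5 - 1307/5 = -1316/5 ≈ -263.20)
M = -8766/5 (M = -1490 - 1316/5 = -8766/5 ≈ -1753.2)
(-2497 - 4729)*(M - 728) = (-2497 - 4729)*(-8766/5 - 728) = -7226*(-12406/5) = 89645756/5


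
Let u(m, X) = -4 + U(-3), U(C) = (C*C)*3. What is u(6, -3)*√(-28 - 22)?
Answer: 115*I*√2 ≈ 162.63*I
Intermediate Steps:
U(C) = 3*C² (U(C) = C²*3 = 3*C²)
u(m, X) = 23 (u(m, X) = -4 + 3*(-3)² = -4 + 3*9 = -4 + 27 = 23)
u(6, -3)*√(-28 - 22) = 23*√(-28 - 22) = 23*√(-50) = 23*(5*I*√2) = 115*I*√2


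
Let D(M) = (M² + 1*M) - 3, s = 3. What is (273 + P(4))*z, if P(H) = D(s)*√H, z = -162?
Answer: -47142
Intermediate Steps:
D(M) = -3 + M + M² (D(M) = (M² + M) - 3 = (M + M²) - 3 = -3 + M + M²)
P(H) = 9*√H (P(H) = (-3 + 3 + 3²)*√H = (-3 + 3 + 9)*√H = 9*√H)
(273 + P(4))*z = (273 + 9*√4)*(-162) = (273 + 9*2)*(-162) = (273 + 18)*(-162) = 291*(-162) = -47142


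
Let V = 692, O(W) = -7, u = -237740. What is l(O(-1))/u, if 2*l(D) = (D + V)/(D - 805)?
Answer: 137/77217952 ≈ 1.7742e-6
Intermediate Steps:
l(D) = (692 + D)/(2*(-805 + D)) (l(D) = ((D + 692)/(D - 805))/2 = ((692 + D)/(-805 + D))/2 = (692 + D)/(2*(-805 + D)))
l(O(-1))/u = ((692 - 7)/(2*(-805 - 7)))/(-237740) = ((1/2)*685/(-812))*(-1/237740) = ((1/2)*(-1/812)*685)*(-1/237740) = -685/1624*(-1/237740) = 137/77217952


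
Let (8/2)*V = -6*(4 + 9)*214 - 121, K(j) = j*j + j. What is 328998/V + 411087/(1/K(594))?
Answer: 2442768812191338/16813 ≈ 1.4529e+11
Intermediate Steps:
K(j) = j + j² (K(j) = j² + j = j + j²)
V = -16813/4 (V = (-6*(4 + 9)*214 - 121)/4 = (-6*13*214 - 121)/4 = (-78*214 - 121)/4 = (-16692 - 121)/4 = (¼)*(-16813) = -16813/4 ≈ -4203.3)
328998/V + 411087/(1/K(594)) = 328998/(-16813/4) + 411087/(1/(594*(1 + 594))) = 328998*(-4/16813) + 411087/(1/(594*595)) = -1315992/16813 + 411087/(1/353430) = -1315992/16813 + 411087*353430 = -1315992/16813 + 145290478410 = 2442768812191338/16813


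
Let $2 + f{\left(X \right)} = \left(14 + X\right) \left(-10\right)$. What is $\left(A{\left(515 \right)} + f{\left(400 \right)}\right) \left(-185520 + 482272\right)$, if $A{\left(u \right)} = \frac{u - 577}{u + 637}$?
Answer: $- \frac{44249859181}{36} \approx -1.2292 \cdot 10^{9}$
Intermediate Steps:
$A{\left(u \right)} = \frac{-577 + u}{637 + u}$
$f{\left(X \right)} = -142 - 10 X$ ($f{\left(X \right)} = -2 + \left(14 + X\right) \left(-10\right) = -2 - \left(140 + 10 X\right) = -142 - 10 X$)
$\left(A{\left(515 \right)} + f{\left(400 \right)}\right) \left(-185520 + 482272\right) = \left(\frac{-577 + 515}{637 + 515} - 4142\right) \left(-185520 + 482272\right) = \left(\frac{1}{1152} \left(-62\right) - 4142\right) 296752 = \left(- \frac{31}{576} - 4142\right) 296752 = \left(- \frac{2385823}{576}\right) 296752 = - \frac{44249859181}{36}$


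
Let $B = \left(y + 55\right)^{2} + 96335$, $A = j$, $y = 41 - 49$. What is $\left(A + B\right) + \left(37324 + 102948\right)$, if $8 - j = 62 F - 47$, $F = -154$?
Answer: $248419$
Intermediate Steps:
$j = 9603$ ($j = 8 - \left(62 \left(-154\right) - 47\right) = 8 - \left(-9548 - 47\right) = 8 - -9595 = 8 + 9595 = 9603$)
$y = -8$
$A = 9603$
$B = 98544$ ($B = \left(-8 + 55\right)^{2} + 96335 = 47^{2} + 96335 = 2209 + 96335 = 98544$)
$\left(A + B\right) + \left(37324 + 102948\right) = \left(9603 + 98544\right) + \left(37324 + 102948\right) = 108147 + 140272 = 248419$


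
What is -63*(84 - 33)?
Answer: -3213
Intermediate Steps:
-63*(84 - 33) = -63*51 = -3213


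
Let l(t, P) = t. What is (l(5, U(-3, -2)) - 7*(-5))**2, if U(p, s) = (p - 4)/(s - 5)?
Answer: 1600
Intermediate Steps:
U(p, s) = (-4 + p)/(-5 + s)
(l(5, U(-3, -2)) - 7*(-5))**2 = (5 - 7*(-5))**2 = (5 + 35)**2 = 40**2 = 1600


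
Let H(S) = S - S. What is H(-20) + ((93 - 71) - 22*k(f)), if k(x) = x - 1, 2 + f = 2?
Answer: 44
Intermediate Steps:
f = 0 (f = -2 + 2 = 0)
k(x) = -1 + x
H(S) = 0
H(-20) + ((93 - 71) - 22*k(f)) = 0 + ((93 - 71) - 22*(-1 + 0)) = 0 + (22 - 22*(-1)) = 0 + (22 + 22) = 0 + 44 = 44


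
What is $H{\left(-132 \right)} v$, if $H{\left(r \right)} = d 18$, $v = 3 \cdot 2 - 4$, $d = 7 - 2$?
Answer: $180$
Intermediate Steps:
$d = 5$ ($d = 7 - 2 = 5$)
$v = 2$ ($v = 6 - 4 = 2$)
$H{\left(r \right)} = 90$ ($H{\left(r \right)} = 5 \cdot 18 = 90$)
$H{\left(-132 \right)} v = 90 \cdot 2 = 180$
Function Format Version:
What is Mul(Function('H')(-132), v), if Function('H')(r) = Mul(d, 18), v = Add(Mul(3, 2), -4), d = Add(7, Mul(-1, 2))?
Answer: 180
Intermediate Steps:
d = 5 (d = Add(7, -2) = 5)
v = 2 (v = Add(6, -4) = 2)
Function('H')(r) = 90 (Function('H')(r) = Mul(5, 18) = 90)
Mul(Function('H')(-132), v) = Mul(90, 2) = 180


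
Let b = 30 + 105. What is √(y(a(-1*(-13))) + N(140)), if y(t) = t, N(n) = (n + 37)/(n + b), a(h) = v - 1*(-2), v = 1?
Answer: √11022/55 ≈ 1.9088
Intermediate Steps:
b = 135
a(h) = 3 (a(h) = 1 - 1*(-2) = 1 + 2 = 3)
N(n) = (37 + n)/(135 + n) (N(n) = (n + 37)/(n + 135) = (37 + n)/(135 + n))
√(y(a(-1*(-13))) + N(140)) = √(3 + (37 + 140)/(135 + 140)) = √(3 + 177/275) = √(1002/275) = √11022/55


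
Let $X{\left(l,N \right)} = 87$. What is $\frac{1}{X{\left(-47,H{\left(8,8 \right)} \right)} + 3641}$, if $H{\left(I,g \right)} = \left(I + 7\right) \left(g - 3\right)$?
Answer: $\frac{1}{3728} \approx 0.00026824$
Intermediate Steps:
$H{\left(I,g \right)} = \left(-3 + g\right) \left(7 + I\right)$ ($H{\left(I,g \right)} = \left(7 + I\right) \left(-3 + g\right) = \left(-3 + g\right) \left(7 + I\right)$)
$\frac{1}{X{\left(-47,H{\left(8,8 \right)} \right)} + 3641} = \frac{1}{87 + 3641} = \frac{1}{3728}$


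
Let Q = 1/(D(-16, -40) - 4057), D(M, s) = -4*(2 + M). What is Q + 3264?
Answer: 13059263/4001 ≈ 3264.0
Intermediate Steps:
D(M, s) = -8 - 4*M
Q = -1/4001 (Q = 1/((-8 - 4*(-16)) - 4057) = 1/((-8 + 64) - 4057) = 1/(56 - 4057) = 1/(-4001) = -1/4001 ≈ -0.00024994)
Q + 3264 = -1/4001 + 3264 = 13059263/4001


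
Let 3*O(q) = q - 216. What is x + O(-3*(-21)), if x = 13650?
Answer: 13599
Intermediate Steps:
O(q) = -72 + q/3 (O(q) = (q - 216)/3 = (-216 + q)/3 = -72 + q/3)
x + O(-3*(-21)) = 13650 + (-72 + (-3*(-21))/3) = 13650 + (-72 + (⅓)*63) = 13650 + (-72 + 21) = 13650 - 51 = 13599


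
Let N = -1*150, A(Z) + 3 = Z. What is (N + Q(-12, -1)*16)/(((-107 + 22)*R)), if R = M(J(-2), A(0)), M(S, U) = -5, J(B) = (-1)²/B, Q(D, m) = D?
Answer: -342/425 ≈ -0.80471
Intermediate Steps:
A(Z) = -3 + Z
J(B) = 1/B
R = -5
N = -150
(N + Q(-12, -1)*16)/(((-107 + 22)*R)) = (-150 - 12*16)/(((-107 + 22)*(-5))) = (-150 - 192)/((-85*(-5))) = -342/425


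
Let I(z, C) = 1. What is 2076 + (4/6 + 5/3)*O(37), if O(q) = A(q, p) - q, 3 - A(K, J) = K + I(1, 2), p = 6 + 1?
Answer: 1908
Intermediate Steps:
p = 7
A(K, J) = 2 - K (A(K, J) = 3 - (K + 1) = 3 - (1 + K) = 3 + (-1 - K) = 2 - K)
O(q) = 2 - 2*q (O(q) = (2 - q) - q = 2 - 2*q)
2076 + (4/6 + 5/3)*O(37) = 2076 + (4/6 + 5/3)*(2 - 2*37) = 2076 + (4*(⅙) + 5*(⅓))*(2 - 74) = 2076 + (⅔ + 5/3)*(-72) = 2076 + (7/3)*(-72) = 2076 - 168 = 1908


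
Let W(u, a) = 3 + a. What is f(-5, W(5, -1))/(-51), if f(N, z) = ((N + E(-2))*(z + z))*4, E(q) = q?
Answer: 112/51 ≈ 2.1961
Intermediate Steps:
f(N, z) = 8*z*(-2 + N) (f(N, z) = ((N - 2)*(z + z))*4 = ((-2 + N)*(2*z))*4 = (2*z*(-2 + N))*4 = 8*z*(-2 + N))
f(-5, W(5, -1))/(-51) = (8*(3 - 1)*(-2 - 5))/(-51) = -8*2*(-7)/51 = -1/51*(-112) = 112/51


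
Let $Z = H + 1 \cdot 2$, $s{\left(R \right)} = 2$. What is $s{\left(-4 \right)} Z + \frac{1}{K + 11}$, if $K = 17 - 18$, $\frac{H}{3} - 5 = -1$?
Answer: $\frac{281}{10} \approx 28.1$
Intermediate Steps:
$H = 12$ ($H = 15 + 3 \left(-1\right) = 15 - 3 = 12$)
$K = -1$ ($K = 17 - 18 = -1$)
$Z = 14$ ($Z = 12 + 1 \cdot 2 = 12 + 2 = 14$)
$s{\left(-4 \right)} Z + \frac{1}{K + 11} = 2 \cdot 14 + \frac{1}{-1 + 11} = 28 + \frac{1}{10} = \frac{281}{10}$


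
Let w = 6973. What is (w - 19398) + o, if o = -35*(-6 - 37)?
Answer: -10920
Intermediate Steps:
o = 1505 (o = -35*(-43) = 1505)
(w - 19398) + o = (6973 - 19398) + 1505 = -12425 + 1505 = -10920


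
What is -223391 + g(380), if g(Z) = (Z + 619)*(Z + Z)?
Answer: 535849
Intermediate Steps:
g(Z) = 2*Z*(619 + Z) (g(Z) = (619 + Z)*(2*Z) = 2*Z*(619 + Z))
-223391 + g(380) = -223391 + 2*380*(619 + 380) = -223391 + 2*380*999 = -223391 + 759240 = 535849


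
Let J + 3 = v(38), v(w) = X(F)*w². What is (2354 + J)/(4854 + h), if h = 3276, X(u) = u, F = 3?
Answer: 6683/8130 ≈ 0.82202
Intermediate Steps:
v(w) = 3*w²
J = 4329 (J = -3 + 3*38² = -3 + 3*1444 = -3 + 4332 = 4329)
(2354 + J)/(4854 + h) = (2354 + 4329)/(4854 + 3276) = 6683/8130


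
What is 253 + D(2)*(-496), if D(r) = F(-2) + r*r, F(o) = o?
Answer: -739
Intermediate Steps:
D(r) = -2 + r² (D(r) = -2 + r*r = -2 + r²)
253 + D(2)*(-496) = 253 + (-2 + 2²)*(-496) = 253 + (-2 + 4)*(-496) = 253 + 2*(-496) = 253 - 992 = -739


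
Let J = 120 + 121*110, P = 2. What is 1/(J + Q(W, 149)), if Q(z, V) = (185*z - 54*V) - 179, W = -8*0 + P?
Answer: 1/5575 ≈ 0.00017937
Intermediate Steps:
W = 2 (W = -8*0 + 2 = 0 + 2 = 2)
Q(z, V) = -179 - 54*V + 185*z (Q(z, V) = (-54*V + 185*z) - 179 = -179 - 54*V + 185*z)
J = 13430 (J = 120 + 13310 = 13430)
1/(J + Q(W, 149)) = 1/(13430 + (-179 - 54*149 + 185*2)) = 1/(13430 + (-179 - 8046 + 370)) = 1/(13430 - 7855) = 1/5575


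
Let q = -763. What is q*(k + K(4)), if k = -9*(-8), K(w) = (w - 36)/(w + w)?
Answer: -51884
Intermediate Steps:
K(w) = (-36 + w)/(2*w) (K(w) = (-36 + w)/((2*w)) = (-36 + w)*(1/(2*w)) = (-36 + w)/(2*w))
k = 72
q*(k + K(4)) = -763*(72 + (½)*(-36 + 4)/4) = -763*(72 + (½)*(¼)*(-32)) = -763*(72 - 4) = -763*68 = -51884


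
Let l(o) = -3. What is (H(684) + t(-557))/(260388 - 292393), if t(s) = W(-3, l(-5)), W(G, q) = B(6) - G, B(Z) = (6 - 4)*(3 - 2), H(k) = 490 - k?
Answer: 189/32005 ≈ 0.0059053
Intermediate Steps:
B(Z) = 2 (B(Z) = 2*1 = 2)
W(G, q) = 2 - G
t(s) = 5 (t(s) = 2 - 1*(-3) = 2 + 3 = 5)
(H(684) + t(-557))/(260388 - 292393) = ((490 - 1*684) + 5)/(260388 - 292393) = ((490 - 684) + 5)/(-32005) = (-194 + 5)*(-1/32005) = -189*(-1/32005) = 189/32005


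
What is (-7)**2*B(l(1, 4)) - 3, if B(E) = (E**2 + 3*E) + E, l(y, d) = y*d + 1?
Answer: 2202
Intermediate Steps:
l(y, d) = 1 + d*y (l(y, d) = d*y + 1 = 1 + d*y)
B(E) = E**2 + 4*E
(-7)**2*B(l(1, 4)) - 3 = (-7)**2*((1 + 4*1)*(4 + (1 + 4*1))) - 3 = 49*((1 + 4)*(4 + (1 + 4))) - 3 = 49*(5*(4 + 5)) - 3 = 49*(5*9) - 3 = 49*45 - 3 = 2205 - 3 = 2202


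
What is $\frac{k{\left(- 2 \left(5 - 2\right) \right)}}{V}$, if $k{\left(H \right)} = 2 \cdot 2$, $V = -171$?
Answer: $- \frac{4}{171} \approx -0.023392$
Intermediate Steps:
$k{\left(H \right)} = 4$
$\frac{k{\left(- 2 \left(5 - 2\right) \right)}}{V} = \frac{4}{-171} = 4 \left(- \frac{1}{171}\right) = - \frac{4}{171}$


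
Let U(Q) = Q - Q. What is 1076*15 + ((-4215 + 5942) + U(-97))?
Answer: 17867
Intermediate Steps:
U(Q) = 0
1076*15 + ((-4215 + 5942) + U(-97)) = 1076*15 + ((-4215 + 5942) + 0) = 16140 + (1727 + 0) = 16140 + 1727 = 17867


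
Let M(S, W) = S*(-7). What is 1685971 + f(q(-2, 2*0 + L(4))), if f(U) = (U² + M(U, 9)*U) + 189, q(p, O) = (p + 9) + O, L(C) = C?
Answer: 1685434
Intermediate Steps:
M(S, W) = -7*S
q(p, O) = 9 + O + p (q(p, O) = (9 + p) + O = 9 + O + p)
f(U) = 189 - 6*U² (f(U) = (U² + (-7*U)*U) + 189 = (U² - 7*U²) + 189 = -6*U² + 189 = 189 - 6*U²)
1685971 + f(q(-2, 2*0 + L(4))) = 1685971 + (189 - 6*(9 + (2*0 + 4) - 2)²) = 1685971 + (189 - 6*(9 + (0 + 4) - 2)²) = 1685971 + (189 - 6*(9 + 4 - 2)²) = 1685971 + (189 - 6*11²) = 1685971 + (189 - 6*121) = 1685971 + (189 - 726) = 1685971 - 537 = 1685434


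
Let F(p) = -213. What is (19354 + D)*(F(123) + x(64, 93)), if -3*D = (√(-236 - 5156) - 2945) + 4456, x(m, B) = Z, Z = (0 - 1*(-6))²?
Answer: -3336509 + 236*I*√337 ≈ -3.3365e+6 + 4332.4*I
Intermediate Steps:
Z = 36 (Z = (0 + 6)² = 6² = 36)
x(m, B) = 36
D = -1511/3 - 4*I*√337/3 (D = -((√(-236 - 5156) - 2945) + 4456)/3 = -((√(-5392) - 2945) + 4456)/3 = -((4*I*√337 - 2945) + 4456)/3 = -((-2945 + 4*I*√337) + 4456)/3 = -(1511 + 4*I*√337)/3 = -1511/3 - 4*I*√337/3 ≈ -503.67 - 24.477*I)
(19354 + D)*(F(123) + x(64, 93)) = (19354 + (-1511/3 - 4*I*√337/3))*(-213 + 36) = (56551/3 - 4*I*√337/3)*(-177) = -3336509 + 236*I*√337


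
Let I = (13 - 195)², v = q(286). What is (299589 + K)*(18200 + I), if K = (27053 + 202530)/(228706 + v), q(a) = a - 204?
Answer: 125638581611595/8171 ≈ 1.5376e+10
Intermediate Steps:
q(a) = -204 + a
v = 82 (v = -204 + 286 = 82)
K = 229583/228788 (K = (27053 + 202530)/(228706 + 82) = 229583/228788 ≈ 1.0035)
I = 33124 (I = (-182)² = 33124)
(299589 + K)*(18200 + I) = (299589 + 229583/228788)*(18200 + 33124) = (68542597715/228788)*51324 = 125638581611595/8171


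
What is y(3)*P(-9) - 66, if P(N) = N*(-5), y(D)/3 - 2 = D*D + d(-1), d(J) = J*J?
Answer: 1554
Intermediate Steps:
d(J) = J²
y(D) = 9 + 3*D² (y(D) = 6 + 3*(D*D + (-1)²) = 6 + 3*(D² + 1) = 6 + 3*(1 + D²) = 6 + (3 + 3*D²) = 9 + 3*D²)
P(N) = -5*N
y(3)*P(-9) - 66 = (9 + 3*3²)*(-5*(-9)) - 66 = (9 + 3*9)*45 - 66 = (9 + 27)*45 - 66 = 36*45 - 66 = 1620 - 66 = 1554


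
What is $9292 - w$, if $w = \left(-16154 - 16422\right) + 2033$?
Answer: $39835$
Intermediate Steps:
$w = -30543$ ($w = -32576 + 2033 = -30543$)
$9292 - w = 9292 - -30543 = 9292 + 30543 = 39835$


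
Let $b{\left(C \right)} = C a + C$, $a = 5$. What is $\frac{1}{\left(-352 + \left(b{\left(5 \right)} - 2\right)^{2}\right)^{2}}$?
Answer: $\frac{1}{186624} \approx 5.3584 \cdot 10^{-6}$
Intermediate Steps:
$b{\left(C \right)} = 6 C$ ($b{\left(C \right)} = C 5 + C = 5 C + C = 6 C$)
$\frac{1}{\left(-352 + \left(b{\left(5 \right)} - 2\right)^{2}\right)^{2}} = \frac{1}{\left(-352 + \left(6 \cdot 5 - 2\right)^{2}\right)^{2}} = \frac{1}{\left(-352 + \left(30 - 2\right)^{2}\right)^{2}} = \frac{1}{\left(-352 + 28^{2}\right)^{2}} = \frac{1}{\left(-352 + 784\right)^{2}} = \frac{1}{432^{2}} = \frac{1}{186624}$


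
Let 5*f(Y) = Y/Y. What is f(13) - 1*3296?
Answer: -16479/5 ≈ -3295.8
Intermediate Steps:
f(Y) = 1/5 (f(Y) = (Y/Y)/5 = (1/5)*1 = 1/5)
f(13) - 1*3296 = 1/5 - 1*3296 = 1/5 - 3296 = -16479/5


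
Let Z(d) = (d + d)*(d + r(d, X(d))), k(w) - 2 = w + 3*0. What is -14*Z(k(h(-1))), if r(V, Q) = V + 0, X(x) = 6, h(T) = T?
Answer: -56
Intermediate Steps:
k(w) = 2 + w (k(w) = 2 + (w + 3*0) = 2 + (w + 0) = 2 + w)
r(V, Q) = V
Z(d) = 4*d² (Z(d) = (d + d)*(d + d) = (2*d)*(2*d) = 4*d²)
-14*Z(k(h(-1))) = -56*(2 - 1)² = -56*1² = -56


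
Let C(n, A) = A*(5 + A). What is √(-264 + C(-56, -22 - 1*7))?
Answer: 12*√3 ≈ 20.785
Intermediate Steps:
√(-264 + C(-56, -22 - 1*7)) = √(-264 + (-22 - 1*7)*(5 + (-22 - 1*7))) = √(-264 + (-22 - 7)*(5 + (-22 - 7))) = √(-264 - 29*(5 - 29)) = √(-264 - 29*(-24)) = √(-264 + 696) = √432 = 12*√3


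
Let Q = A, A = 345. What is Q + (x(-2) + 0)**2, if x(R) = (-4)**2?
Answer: 601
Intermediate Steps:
x(R) = 16
Q = 345
Q + (x(-2) + 0)**2 = 345 + (16 + 0)**2 = 345 + 16**2 = 345 + 256 = 601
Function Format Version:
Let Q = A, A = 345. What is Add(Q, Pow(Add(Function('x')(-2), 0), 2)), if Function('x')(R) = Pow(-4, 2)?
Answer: 601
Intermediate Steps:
Function('x')(R) = 16
Q = 345
Add(Q, Pow(Add(Function('x')(-2), 0), 2)) = Add(345, Pow(Add(16, 0), 2)) = Add(345, Pow(16, 2)) = Add(345, 256) = 601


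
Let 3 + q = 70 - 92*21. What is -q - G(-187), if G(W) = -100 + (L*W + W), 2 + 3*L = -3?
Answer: 5521/3 ≈ 1840.3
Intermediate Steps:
L = -5/3 (L = -⅔ + (⅓)*(-3) = -⅔ - 1 = -5/3 ≈ -1.6667)
q = -1865 (q = -3 + (70 - 92*21) = -3 + (70 - 1932) = -3 - 1862 = -1865)
G(W) = -100 - 2*W/3 (G(W) = -100 + (-5*W/3 + W) = -100 - 2*W/3)
-q - G(-187) = -1*(-1865) - (-100 - ⅔*(-187)) = 1865 - (-100 + 374/3) = 1865 - 1*74/3 = 1865 - 74/3 = 5521/3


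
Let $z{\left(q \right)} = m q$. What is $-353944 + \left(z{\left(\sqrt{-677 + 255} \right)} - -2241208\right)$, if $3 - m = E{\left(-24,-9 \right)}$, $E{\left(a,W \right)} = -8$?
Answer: $1887264 + 11 i \sqrt{422} \approx 1.8873 \cdot 10^{6} + 225.97 i$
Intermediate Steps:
$m = 11$ ($m = 3 - -8 = 3 + 8 = 11$)
$z{\left(q \right)} = 11 q$
$-353944 + \left(z{\left(\sqrt{-677 + 255} \right)} - -2241208\right) = -353944 + \left(11 \sqrt{-677 + 255} - -2241208\right) = -353944 + \left(11 \sqrt{-422} + 2241208\right) = -353944 + \left(11 i \sqrt{422} + 2241208\right) = -353944 + \left(2241208 + 11 i \sqrt{422}\right) = 1887264 + 11 i \sqrt{422}$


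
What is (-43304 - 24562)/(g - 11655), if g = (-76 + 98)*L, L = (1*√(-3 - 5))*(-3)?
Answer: 87886470/15097097 - 995368*I*√2/15097097 ≈ 5.8214 - 0.093241*I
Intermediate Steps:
L = -6*I*√2 (L = (1*√(-8))*(-3) = (1*(2*I*√2))*(-3) = (2*I*√2)*(-3) = -6*I*√2 ≈ -8.4853*I)
g = -132*I*√2 (g = (-76 + 98)*(-6*I*√2) = 22*(-6*I*√2) = -132*I*√2 ≈ -186.68*I)
(-43304 - 24562)/(g - 11655) = (-43304 - 24562)/(-132*I*√2 - 11655) = -67866/(-11655 - 132*I*√2)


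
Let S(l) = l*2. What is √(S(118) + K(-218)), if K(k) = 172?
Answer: 2*√102 ≈ 20.199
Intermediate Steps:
S(l) = 2*l
√(S(118) + K(-218)) = √(2*118 + 172) = √(236 + 172) = √408 = 2*√102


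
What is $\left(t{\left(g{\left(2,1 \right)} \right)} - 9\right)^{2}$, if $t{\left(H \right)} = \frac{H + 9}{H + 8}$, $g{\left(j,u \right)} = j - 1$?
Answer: $\frac{5041}{81} \approx 62.235$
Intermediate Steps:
$g{\left(j,u \right)} = -1 + j$
$t{\left(H \right)} = \frac{9 + H}{8 + H}$
$\left(t{\left(g{\left(2,1 \right)} \right)} - 9\right)^{2} = \left(\frac{9 + \left(-1 + 2\right)}{8 + \left(-1 + 2\right)} - 9\right)^{2} = \left(\frac{9 + 1}{8 + 1} - 9\right)^{2} = \left(\frac{1}{9} \cdot 10 - 9\right)^{2} = \left(\frac{10}{9} - 9\right)^{2} = \left(- \frac{71}{9}\right)^{2} = \frac{5041}{81}$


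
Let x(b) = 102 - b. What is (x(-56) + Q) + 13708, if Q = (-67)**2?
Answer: 18355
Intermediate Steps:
Q = 4489
(x(-56) + Q) + 13708 = ((102 - 1*(-56)) + 4489) + 13708 = ((102 + 56) + 4489) + 13708 = (158 + 4489) + 13708 = 4647 + 13708 = 18355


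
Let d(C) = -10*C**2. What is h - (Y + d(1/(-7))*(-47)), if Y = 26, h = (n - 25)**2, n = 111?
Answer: 360660/49 ≈ 7360.4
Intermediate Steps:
h = 7396 (h = (111 - 25)**2 = 86**2 = 7396)
h - (Y + d(1/(-7))*(-47)) = 7396 - (26 - 10*(1/(-7))**2*(-47)) = 7396 - (26 - 10*(-1/7)**2*(-47)) = 7396 - (26 - 10*1/49*(-47)) = 7396 - (26 - 10/49*(-47)) = 7396 - (26 + 470/49) = 7396 - 1*1744/49 = 7396 - 1744/49 = 360660/49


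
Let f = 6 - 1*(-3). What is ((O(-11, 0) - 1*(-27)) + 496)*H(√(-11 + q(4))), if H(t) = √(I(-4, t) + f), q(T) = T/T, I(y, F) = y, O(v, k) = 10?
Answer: 533*√5 ≈ 1191.8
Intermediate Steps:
f = 9 (f = 6 + 3 = 9)
q(T) = 1
H(t) = √5 (H(t) = √(-4 + 9) = √5)
((O(-11, 0) - 1*(-27)) + 496)*H(√(-11 + q(4))) = ((10 - 1*(-27)) + 496)*√5 = ((10 + 27) + 496)*√5 = (37 + 496)*√5 = 533*√5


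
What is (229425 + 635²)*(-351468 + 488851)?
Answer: 86915354950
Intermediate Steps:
(229425 + 635²)*(-351468 + 488851) = (229425 + 403225)*137383 = 632650*137383 = 86915354950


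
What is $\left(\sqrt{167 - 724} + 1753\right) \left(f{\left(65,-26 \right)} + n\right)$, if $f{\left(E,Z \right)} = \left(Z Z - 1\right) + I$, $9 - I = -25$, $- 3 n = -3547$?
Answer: $\frac{9946522}{3} + \frac{5674 i \sqrt{557}}{3} \approx 3.3155 \cdot 10^{6} + 44637.0 i$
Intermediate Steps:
$n = \frac{3547}{3}$ ($n = \left(- \frac{1}{3}\right) \left(-3547\right) = \frac{3547}{3} \approx 1182.3$)
$I = 34$ ($I = 9 - -25 = 9 + 25 = 34$)
$f{\left(E,Z \right)} = 33 + Z^{2}$ ($f{\left(E,Z \right)} = \left(Z Z - 1\right) + 34 = \left(Z^{2} - 1\right) + 34 = \left(-1 + Z^{2}\right) + 34 = 33 + Z^{2}$)
$\left(\sqrt{167 - 724} + 1753\right) \left(f{\left(65,-26 \right)} + n\right) = \left(\sqrt{167 - 724} + 1753\right) \left(\left(33 + \left(-26\right)^{2}\right) + \frac{3547}{3}\right) = \left(\sqrt{-557} + 1753\right) \left(\left(33 + 676\right) + \frac{3547}{3}\right) = \left(i \sqrt{557} + 1753\right) \left(709 + \frac{3547}{3}\right) = \left(1753 + i \sqrt{557}\right) \frac{5674}{3} = \frac{9946522}{3} + \frac{5674 i \sqrt{557}}{3}$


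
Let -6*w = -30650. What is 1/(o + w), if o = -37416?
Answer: -3/96923 ≈ -3.0952e-5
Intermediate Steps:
w = 15325/3 (w = -⅙*(-30650) = 15325/3 ≈ 5108.3)
1/(o + w) = 1/(-37416 + 15325/3) = 1/(-96923/3) = -3/96923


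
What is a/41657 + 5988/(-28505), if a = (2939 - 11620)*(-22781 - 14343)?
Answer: 9186155079104/1187432785 ≈ 7736.1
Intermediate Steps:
a = 322273444 (a = -8681*(-37124) = 322273444)
a/41657 + 5988/(-28505) = 322273444/41657 + 5988/(-28505) = 322273444*(1/41657) + 5988*(-1/28505) = 322273444/41657 - 5988/28505 = 9186155079104/1187432785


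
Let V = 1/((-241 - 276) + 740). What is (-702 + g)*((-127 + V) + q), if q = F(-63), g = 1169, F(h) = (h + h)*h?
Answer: 813445818/223 ≈ 3.6477e+6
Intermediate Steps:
F(h) = 2*h**2 (F(h) = (2*h)*h = 2*h**2)
q = 7938 (q = 2*(-63)**2 = 2*3969 = 7938)
V = 1/223 (V = 1/(-517 + 740) = 1/223 ≈ 0.0044843)
(-702 + g)*((-127 + V) + q) = (-702 + 1169)*((-127 + 1/223) + 7938) = 467*(-28320/223 + 7938) = 467*(1741854/223) = 813445818/223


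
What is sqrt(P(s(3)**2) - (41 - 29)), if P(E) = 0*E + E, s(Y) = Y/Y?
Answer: I*sqrt(11) ≈ 3.3166*I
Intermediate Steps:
s(Y) = 1
P(E) = E (P(E) = 0 + E = E)
sqrt(P(s(3)**2) - (41 - 29)) = sqrt(1**2 - (41 - 29)) = sqrt(1 - 1*12) = sqrt(1 - 12) = sqrt(-11) = I*sqrt(11)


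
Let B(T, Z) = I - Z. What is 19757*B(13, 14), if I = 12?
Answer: -39514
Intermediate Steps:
B(T, Z) = 12 - Z
19757*B(13, 14) = 19757*(12 - 1*14) = 19757*(12 - 14) = 19757*(-2) = -39514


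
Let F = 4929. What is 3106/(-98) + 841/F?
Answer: -7613528/241521 ≈ -31.523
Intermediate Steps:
3106/(-98) + 841/F = 3106/(-98) + 841/4929 = 3106*(-1/98) + 841*(1/4929) = -1553/49 + 841/4929 = -7613528/241521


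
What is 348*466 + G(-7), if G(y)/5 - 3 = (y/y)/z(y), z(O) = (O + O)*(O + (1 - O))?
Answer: 2270557/14 ≈ 1.6218e+5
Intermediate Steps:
z(O) = 2*O (z(O) = (2*O)*1 = 2*O)
G(y) = 15 + 5/(2*y) (G(y) = 15 + 5*((y/y)/((2*y))) = 15 + 5*(1*(1/(2*y))) = 15 + 5*(1/(2*y)) = 15 + 5/(2*y))
348*466 + G(-7) = 348*466 + (15 + (5/2)/(-7)) = 162168 + (15 + (5/2)*(-⅐)) = 162168 + (15 - 5/14) = 162168 + 205/14 = 2270557/14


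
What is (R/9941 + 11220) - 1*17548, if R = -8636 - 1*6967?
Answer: -62922251/9941 ≈ -6329.6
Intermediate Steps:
R = -15603 (R = -8636 - 6967 = -15603)
(R/9941 + 11220) - 1*17548 = (-15603/9941 + 11220) - 1*17548 = (-15603*1/9941 + 11220) - 17548 = (-15603/9941 + 11220) - 17548 = 111522417/9941 - 17548 = -62922251/9941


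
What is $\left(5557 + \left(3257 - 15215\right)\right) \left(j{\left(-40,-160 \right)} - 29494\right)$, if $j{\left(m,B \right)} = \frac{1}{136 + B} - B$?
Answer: $\frac{4506412817}{24} \approx 1.8777 \cdot 10^{8}$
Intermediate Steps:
$\left(5557 + \left(3257 - 15215\right)\right) \left(j{\left(-40,-160 \right)} - 29494\right) = \left(5557 + \left(3257 - 15215\right)\right) \left(\frac{1 - \left(-160\right)^{2} - -21760}{136 - 160} - 29494\right) = \left(5557 + \left(3257 - 15215\right)\right) \left(\frac{1 - 25600 + 21760}{-24} - 29494\right) = \left(5557 - 11958\right) \left(- \frac{1 - 25600 + 21760}{24} - 29494\right) = - 6401 \left(\left(- \frac{1}{24}\right) \left(-3839\right) - 29494\right) = - 6401 \left(\frac{3839}{24} - 29494\right) = \left(-6401\right) \left(- \frac{704017}{24}\right) = \frac{4506412817}{24}$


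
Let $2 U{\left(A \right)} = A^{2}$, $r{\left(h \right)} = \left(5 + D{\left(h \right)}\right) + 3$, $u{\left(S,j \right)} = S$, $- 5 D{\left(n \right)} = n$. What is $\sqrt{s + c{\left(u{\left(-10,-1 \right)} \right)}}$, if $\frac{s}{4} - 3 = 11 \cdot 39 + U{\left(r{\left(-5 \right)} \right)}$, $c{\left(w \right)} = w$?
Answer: $2 \sqrt{470} \approx 43.359$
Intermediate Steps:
$D{\left(n \right)} = - \frac{n}{5}$
$r{\left(h \right)} = 8 - \frac{h}{5}$ ($r{\left(h \right)} = \left(5 - \frac{h}{5}\right) + 3 = 8 - \frac{h}{5}$)
$U{\left(A \right)} = \frac{A^{2}}{2}$
$s = 1890$ ($s = 12 + 4 \left(11 \cdot 39 + \frac{\left(8 - -1\right)^{2}}{2}\right) = 12 + 4 \left(429 + \frac{\left(8 + 1\right)^{2}}{2}\right) = 12 + 4 \left(429 + \frac{9^{2}}{2}\right) = 12 + 4 \left(429 + \frac{1}{2} \cdot 81\right) = 12 + 4 \left(429 + \frac{81}{2}\right) = 12 + 4 \cdot \frac{939}{2} = 12 + 1878 = 1890$)
$\sqrt{s + c{\left(u{\left(-10,-1 \right)} \right)}} = \sqrt{1890 - 10} = \sqrt{1880} = 2 \sqrt{470}$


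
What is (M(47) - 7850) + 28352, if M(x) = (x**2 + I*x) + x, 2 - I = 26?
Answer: 21630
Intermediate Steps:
I = -24 (I = 2 - 1*26 = 2 - 26 = -24)
M(x) = x**2 - 23*x (M(x) = (x**2 - 24*x) + x = x**2 - 23*x)
(M(47) - 7850) + 28352 = (47*(-23 + 47) - 7850) + 28352 = (47*24 - 7850) + 28352 = (1128 - 7850) + 28352 = -6722 + 28352 = 21630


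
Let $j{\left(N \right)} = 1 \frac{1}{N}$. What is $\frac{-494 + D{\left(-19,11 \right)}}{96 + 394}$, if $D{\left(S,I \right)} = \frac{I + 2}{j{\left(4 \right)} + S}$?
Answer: $- \frac{18551}{18375} \approx -1.0096$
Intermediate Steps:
$j{\left(N \right)} = \frac{1}{N}$
$D{\left(S,I \right)} = \frac{2 + I}{\frac{1}{4} + S}$ ($D{\left(S,I \right)} = \frac{I + 2}{\frac{1}{4} + S} = \frac{2 + I}{\frac{1}{4} + S}$)
$\frac{-494 + D{\left(-19,11 \right)}}{96 + 394} = \frac{-494 + \frac{4 \left(2 + 11\right)}{1 + 4 \left(-19\right)}}{96 + 394} = \frac{-494 + 4 \frac{1}{1 - 76} \cdot 13}{490} = \left(-494 + 4 \frac{1}{-75} \cdot 13\right) \frac{1}{490} = \left(-494 + 4 \left(- \frac{1}{75}\right) 13\right) \frac{1}{490} = \left(-494 - \frac{52}{75}\right) \frac{1}{490} = \left(- \frac{37102}{75}\right) \frac{1}{490} = - \frac{18551}{18375}$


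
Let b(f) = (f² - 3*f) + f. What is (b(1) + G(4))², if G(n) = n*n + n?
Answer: 361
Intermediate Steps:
G(n) = n + n² (G(n) = n² + n = n + n²)
b(f) = f² - 2*f
(b(1) + G(4))² = (1*(-2 + 1) + 4*(1 + 4))² = (1*(-1) + 4*5)² = (-1 + 20)² = 19² = 361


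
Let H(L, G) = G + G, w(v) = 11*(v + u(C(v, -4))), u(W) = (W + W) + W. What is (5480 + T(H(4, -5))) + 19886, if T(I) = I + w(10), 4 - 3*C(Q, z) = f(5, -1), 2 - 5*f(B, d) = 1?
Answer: 127539/5 ≈ 25508.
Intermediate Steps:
f(B, d) = ⅕ (f(B, d) = ⅖ - ⅕*1 = ⅖ - ⅕ = ⅕)
C(Q, z) = 19/15 (C(Q, z) = 4/3 - ⅓*⅕ = 4/3 - 1/15 = 19/15)
u(W) = 3*W (u(W) = 2*W + W = 3*W)
w(v) = 209/5 + 11*v (w(v) = 11*(v + 3*(19/15)) = 11*(v + 19/5) = 11*(19/5 + v) = 209/5 + 11*v)
H(L, G) = 2*G
T(I) = 759/5 + I (T(I) = I + (209/5 + 11*10) = I + (209/5 + 110) = I + 759/5 = 759/5 + I)
(5480 + T(H(4, -5))) + 19886 = (5480 + (759/5 + 2*(-5))) + 19886 = (5480 + (759/5 - 10)) + 19886 = (5480 + 709/5) + 19886 = 28109/5 + 19886 = 127539/5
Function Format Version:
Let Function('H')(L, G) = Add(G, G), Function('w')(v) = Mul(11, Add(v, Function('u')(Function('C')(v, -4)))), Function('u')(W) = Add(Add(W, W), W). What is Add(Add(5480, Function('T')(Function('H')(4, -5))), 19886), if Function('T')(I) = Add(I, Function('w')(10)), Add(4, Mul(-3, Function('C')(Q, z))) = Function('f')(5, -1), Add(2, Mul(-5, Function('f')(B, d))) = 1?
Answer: Rational(127539, 5) ≈ 25508.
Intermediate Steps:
Function('f')(B, d) = Rational(1, 5) (Function('f')(B, d) = Add(Rational(2, 5), Mul(Rational(-1, 5), 1)) = Add(Rational(2, 5), Rational(-1, 5)) = Rational(1, 5))
Function('C')(Q, z) = Rational(19, 15) (Function('C')(Q, z) = Add(Rational(4, 3), Mul(Rational(-1, 3), Rational(1, 5))) = Add(Rational(4, 3), Rational(-1, 15)) = Rational(19, 15))
Function('u')(W) = Mul(3, W) (Function('u')(W) = Add(Mul(2, W), W) = Mul(3, W))
Function('w')(v) = Add(Rational(209, 5), Mul(11, v)) (Function('w')(v) = Mul(11, Add(v, Mul(3, Rational(19, 15)))) = Mul(11, Add(v, Rational(19, 5))) = Mul(11, Add(Rational(19, 5), v)) = Add(Rational(209, 5), Mul(11, v)))
Function('H')(L, G) = Mul(2, G)
Function('T')(I) = Add(Rational(759, 5), I) (Function('T')(I) = Add(I, Add(Rational(209, 5), Mul(11, 10))) = Add(I, Add(Rational(209, 5), 110)) = Add(I, Rational(759, 5)) = Add(Rational(759, 5), I))
Add(Add(5480, Function('T')(Function('H')(4, -5))), 19886) = Add(Add(5480, Add(Rational(759, 5), Mul(2, -5))), 19886) = Add(Add(5480, Add(Rational(759, 5), -10)), 19886) = Add(Add(5480, Rational(709, 5)), 19886) = Add(Rational(28109, 5), 19886) = Rational(127539, 5)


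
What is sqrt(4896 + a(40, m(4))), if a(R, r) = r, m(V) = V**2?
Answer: 4*sqrt(307) ≈ 70.086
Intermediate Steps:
sqrt(4896 + a(40, m(4))) = sqrt(4896 + 4**2) = sqrt(4896 + 16) = sqrt(4912) = 4*sqrt(307)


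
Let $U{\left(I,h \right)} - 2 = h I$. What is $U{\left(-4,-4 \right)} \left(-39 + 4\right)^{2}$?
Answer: $22050$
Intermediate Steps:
$U{\left(I,h \right)} = 2 + I h$ ($U{\left(I,h \right)} = 2 + h I = 2 + I h$)
$U{\left(-4,-4 \right)} \left(-39 + 4\right)^{2} = \left(2 - -16\right) \left(-39 + 4\right)^{2} = \left(2 + 16\right) \left(-35\right)^{2} = 18 \cdot 1225 = 22050$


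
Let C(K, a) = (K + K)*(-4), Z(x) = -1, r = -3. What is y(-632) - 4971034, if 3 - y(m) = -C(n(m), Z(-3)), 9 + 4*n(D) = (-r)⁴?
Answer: -4971175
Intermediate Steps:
n(D) = 18 (n(D) = -9/4 + (-1*(-3))⁴/4 = -9/4 + (¼)*3⁴ = -9/4 + (¼)*81 = -9/4 + 81/4 = 18)
C(K, a) = -8*K (C(K, a) = (2*K)*(-4) = -8*K)
y(m) = -141 (y(m) = 3 - (-1)*(-8*18) = 3 - (-1)*(-144) = 3 - 1*144 = 3 - 144 = -141)
y(-632) - 4971034 = -141 - 4971034 = -4971175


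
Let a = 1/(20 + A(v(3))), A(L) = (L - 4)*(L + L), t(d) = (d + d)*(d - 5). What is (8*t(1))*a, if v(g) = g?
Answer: -32/7 ≈ -4.5714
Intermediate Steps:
t(d) = 2*d*(-5 + d) (t(d) = (2*d)*(-5 + d) = 2*d*(-5 + d))
A(L) = 2*L*(-4 + L) (A(L) = (-4 + L)*(2*L) = 2*L*(-4 + L))
a = 1/14 (a = 1/(20 + 2*3*(-4 + 3)) = 1/(20 + 2*3*(-1)) = 1/(20 - 6) = 1/14 ≈ 0.071429)
(8*t(1))*a = (8*(2*1*(-5 + 1)))*(1/14) = (8*(2*1*(-4)))*(1/14) = (8*(-8))*(1/14) = -64*1/14 = -32/7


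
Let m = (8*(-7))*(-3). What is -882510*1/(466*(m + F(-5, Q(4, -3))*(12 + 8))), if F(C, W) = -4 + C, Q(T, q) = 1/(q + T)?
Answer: 147085/932 ≈ 157.82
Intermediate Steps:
Q(T, q) = 1/(T + q)
m = 168 (m = -56*(-3) = 168)
-882510*1/(466*(m + F(-5, Q(4, -3))*(12 + 8))) = -882510*1/(466*(168 + (-4 - 5)*(12 + 8))) = -882510*1/(466*(168 - 9*20)) = -882510*1/(466*(168 - 180)) = -882510/(466*(-12)) = -882510/(-5592) = -882510*(-1/5592) = 147085/932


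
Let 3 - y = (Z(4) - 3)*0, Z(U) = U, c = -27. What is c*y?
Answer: -81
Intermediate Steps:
y = 3 (y = 3 - (4 - 3)*0 = 3 - 0 = 3 - 1*0 = 3 + 0 = 3)
c*y = -27*3 = -81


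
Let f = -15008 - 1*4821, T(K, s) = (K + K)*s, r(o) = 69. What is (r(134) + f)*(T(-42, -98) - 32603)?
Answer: 481570960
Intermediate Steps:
T(K, s) = 2*K*s (T(K, s) = (2*K)*s = 2*K*s)
f = -19829 (f = -15008 - 4821 = -19829)
(r(134) + f)*(T(-42, -98) - 32603) = (69 - 19829)*(2*(-42)*(-98) - 32603) = -19760*(8232 - 32603) = -19760*(-24371) = 481570960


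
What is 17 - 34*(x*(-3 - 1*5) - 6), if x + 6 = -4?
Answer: -2499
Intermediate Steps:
x = -10 (x = -6 - 4 = -10)
17 - 34*(x*(-3 - 1*5) - 6) = 17 - 34*(-10*(-3 - 1*5) - 6) = 17 - 34*(-10*(-3 - 5) - 6) = 17 - 34*(-10*(-8) - 6) = 17 - 34*(80 - 6) = 17 - 34*74 = 17 - 2516 = -2499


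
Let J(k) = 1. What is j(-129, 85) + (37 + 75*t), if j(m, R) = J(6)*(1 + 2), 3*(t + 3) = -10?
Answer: -435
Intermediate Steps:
t = -19/3 (t = -3 + (1/3)*(-10) = -3 - 10/3 = -19/3 ≈ -6.3333)
j(m, R) = 3 (j(m, R) = 1*(1 + 2) = 1*3 = 3)
j(-129, 85) + (37 + 75*t) = 3 + (37 + 75*(-19/3)) = 3 + (37 - 475) = 3 - 438 = -435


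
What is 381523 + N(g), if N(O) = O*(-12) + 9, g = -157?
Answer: 383416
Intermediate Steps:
N(O) = 9 - 12*O (N(O) = -12*O + 9 = 9 - 12*O)
381523 + N(g) = 381523 + (9 - 12*(-157)) = 381523 + (9 + 1884) = 381523 + 1893 = 383416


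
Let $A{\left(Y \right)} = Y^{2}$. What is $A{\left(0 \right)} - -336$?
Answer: $336$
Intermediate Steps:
$A{\left(0 \right)} - -336 = 0^{2} - -336 = 0 + 336 = 336$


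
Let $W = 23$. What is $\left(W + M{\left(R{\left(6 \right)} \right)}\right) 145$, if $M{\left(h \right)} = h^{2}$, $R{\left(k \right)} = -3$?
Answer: $4640$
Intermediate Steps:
$\left(W + M{\left(R{\left(6 \right)} \right)}\right) 145 = \left(23 + \left(-3\right)^{2}\right) 145 = \left(23 + 9\right) 145 = 32 \cdot 145 = 4640$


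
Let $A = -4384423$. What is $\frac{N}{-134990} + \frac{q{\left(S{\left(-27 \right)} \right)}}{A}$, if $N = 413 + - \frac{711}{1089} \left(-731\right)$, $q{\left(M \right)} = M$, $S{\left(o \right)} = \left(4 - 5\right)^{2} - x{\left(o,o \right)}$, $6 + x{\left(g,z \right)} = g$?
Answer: $- \frac{236427081633}{35807122276585} \approx -0.0066028$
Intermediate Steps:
$x{\left(g,z \right)} = -6 + g$
$S{\left(o \right)} = 7 - o$ ($S{\left(o \right)} = \left(4 - 5\right)^{2} - \left(-6 + o\right) = \left(-1\right)^{2} - \left(-6 + o\right) = 1 - \left(-6 + o\right) = 7 - o$)
$N = \frac{107722}{121}$ ($N = 413 + \left(-711\right) \frac{1}{1089} \left(-731\right) = 413 - - \frac{57749}{121} = 413 + \frac{57749}{121} = \frac{107722}{121} \approx 890.26$)
$\frac{N}{-134990} + \frac{q{\left(S{\left(-27 \right)} \right)}}{A} = \frac{107722}{121 \left(-134990\right)} + \frac{7 - -27}{-4384423} = \frac{107722}{121} \left(- \frac{1}{134990}\right) + \left(7 + 27\right) \left(- \frac{1}{4384423}\right) = - \frac{53861}{8166895} + 34 \left(- \frac{1}{4384423}\right) = - \frac{53861}{8166895} - \frac{34}{4384423} = - \frac{236427081633}{35807122276585}$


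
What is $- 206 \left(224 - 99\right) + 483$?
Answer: $-25267$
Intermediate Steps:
$- 206 \left(224 - 99\right) + 483 = \left(-206\right) 125 + 483 = -25750 + 483 = -25267$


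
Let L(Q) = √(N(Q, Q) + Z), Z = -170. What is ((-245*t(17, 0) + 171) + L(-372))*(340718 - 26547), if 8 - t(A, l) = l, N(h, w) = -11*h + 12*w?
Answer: -562051919 + 314171*I*√542 ≈ -5.6205e+8 + 7.3142e+6*I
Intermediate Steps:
t(A, l) = 8 - l
L(Q) = √(-170 + Q) (L(Q) = √((-11*Q + 12*Q) - 170) = √(Q - 170) = √(-170 + Q))
((-245*t(17, 0) + 171) + L(-372))*(340718 - 26547) = ((-245*(8 - 1*0) + 171) + √(-170 - 372))*(340718 - 26547) = ((-245*(8 + 0) + 171) + √(-542))*314171 = ((-245*8 + 171) + I*√542)*314171 = ((-1960 + 171) + I*√542)*314171 = (-1789 + I*√542)*314171 = -562051919 + 314171*I*√542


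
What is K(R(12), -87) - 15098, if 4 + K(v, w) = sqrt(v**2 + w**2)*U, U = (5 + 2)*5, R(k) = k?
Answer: -15102 + 105*sqrt(857) ≈ -12028.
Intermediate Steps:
U = 35 (U = 7*5 = 35)
K(v, w) = -4 + 35*sqrt(v**2 + w**2) (K(v, w) = -4 + sqrt(v**2 + w**2)*35 = -4 + 35*sqrt(v**2 + w**2))
K(R(12), -87) - 15098 = (-4 + 35*sqrt(12**2 + (-87)**2)) - 15098 = (-4 + 35*sqrt(144 + 7569)) - 15098 = (-4 + 35*sqrt(7713)) - 15098 = (-4 + 35*(3*sqrt(857))) - 15098 = (-4 + 105*sqrt(857)) - 15098 = -15102 + 105*sqrt(857)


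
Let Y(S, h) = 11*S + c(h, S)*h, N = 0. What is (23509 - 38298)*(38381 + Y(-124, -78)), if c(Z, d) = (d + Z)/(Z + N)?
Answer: -544457035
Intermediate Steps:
c(Z, d) = (Z + d)/Z (c(Z, d) = (d + Z)/(Z + 0) = (Z + d)/Z)
Y(S, h) = h + 12*S (Y(S, h) = 11*S + ((h + S)/h)*h = 11*S + ((S + h)/h)*h = 11*S + (S + h) = h + 12*S)
(23509 - 38298)*(38381 + Y(-124, -78)) = (23509 - 38298)*(38381 + (-78 + 12*(-124))) = -14789*(38381 + (-78 - 1488)) = -14789*(38381 - 1566) = -14789*36815 = -544457035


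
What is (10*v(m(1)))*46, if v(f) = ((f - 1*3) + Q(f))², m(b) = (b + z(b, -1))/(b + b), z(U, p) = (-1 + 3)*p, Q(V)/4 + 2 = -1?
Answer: 110515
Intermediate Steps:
Q(V) = -12 (Q(V) = -8 + 4*(-1) = -8 - 4 = -12)
z(U, p) = 2*p
m(b) = (-2 + b)/(2*b) (m(b) = (b + 2*(-1))/(b + b) = (b - 2)/((2*b)) = (-2 + b)*(1/(2*b)) = (-2 + b)/(2*b))
v(f) = (-15 + f)² (v(f) = ((f - 1*3) - 12)² = ((f - 3) - 12)² = ((-3 + f) - 12)² = (-15 + f)²)
(10*v(m(1)))*46 = (10*(-15 + (½)*(-2 + 1)/1)²)*46 = (10*(-15 + (½)*1*(-1))²)*46 = (10*(-15 - ½)²)*46 = (10*(-31/2)²)*46 = (10*(961/4))*46 = (4805/2)*46 = 110515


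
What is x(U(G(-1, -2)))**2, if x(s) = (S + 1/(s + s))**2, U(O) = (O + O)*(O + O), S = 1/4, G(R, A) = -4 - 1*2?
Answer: 28398241/6879707136 ≈ 0.0041278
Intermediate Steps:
G(R, A) = -6 (G(R, A) = -4 - 2 = -6)
S = 1/4 ≈ 0.25000
U(O) = 4*O**2 (U(O) = (2*O)*(2*O) = 4*O**2)
x(s) = (1/4 + 1/(2*s))**2 (x(s) = (1/4 + 1/(s + s))**2 = (1/4 + 1/(2*s))**2)
x(U(G(-1, -2)))**2 = ((2 + 4*(-6)**2)**2/(16*(4*(-6)**2)**2))**2 = ((2 + 4*36)**2/(16*(4*36)**2))**2 = ((1/16)*(2 + 144)**2/144**2)**2 = ((1/16)*(1/20736)*146**2)**2 = ((1/16)*(1/20736)*21316)**2 = (5329/82944)**2 = 28398241/6879707136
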